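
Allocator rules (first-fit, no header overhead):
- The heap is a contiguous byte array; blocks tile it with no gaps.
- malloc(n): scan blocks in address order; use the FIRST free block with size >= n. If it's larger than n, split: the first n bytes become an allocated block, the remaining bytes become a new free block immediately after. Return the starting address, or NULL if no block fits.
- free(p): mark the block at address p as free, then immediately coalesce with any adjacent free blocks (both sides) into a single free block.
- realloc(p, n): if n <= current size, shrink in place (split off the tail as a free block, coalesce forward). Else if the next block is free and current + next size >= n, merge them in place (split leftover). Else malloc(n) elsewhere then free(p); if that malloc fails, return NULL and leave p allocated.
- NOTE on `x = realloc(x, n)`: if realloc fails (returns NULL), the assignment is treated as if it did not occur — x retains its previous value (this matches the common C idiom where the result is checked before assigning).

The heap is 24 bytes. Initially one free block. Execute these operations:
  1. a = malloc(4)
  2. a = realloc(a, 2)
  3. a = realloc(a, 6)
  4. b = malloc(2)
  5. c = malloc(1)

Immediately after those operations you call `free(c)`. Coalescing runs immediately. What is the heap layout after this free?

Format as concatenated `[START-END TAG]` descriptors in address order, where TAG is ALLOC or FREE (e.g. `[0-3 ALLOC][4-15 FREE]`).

Op 1: a = malloc(4) -> a = 0; heap: [0-3 ALLOC][4-23 FREE]
Op 2: a = realloc(a, 2) -> a = 0; heap: [0-1 ALLOC][2-23 FREE]
Op 3: a = realloc(a, 6) -> a = 0; heap: [0-5 ALLOC][6-23 FREE]
Op 4: b = malloc(2) -> b = 6; heap: [0-5 ALLOC][6-7 ALLOC][8-23 FREE]
Op 5: c = malloc(1) -> c = 8; heap: [0-5 ALLOC][6-7 ALLOC][8-8 ALLOC][9-23 FREE]
free(c): c = 8 -> block [8-8 ALLOC]; mark free, coalesce with adjacent free neighbors -> [0-5 ALLOC][6-7 ALLOC][8-23 FREE]

Answer: [0-5 ALLOC][6-7 ALLOC][8-23 FREE]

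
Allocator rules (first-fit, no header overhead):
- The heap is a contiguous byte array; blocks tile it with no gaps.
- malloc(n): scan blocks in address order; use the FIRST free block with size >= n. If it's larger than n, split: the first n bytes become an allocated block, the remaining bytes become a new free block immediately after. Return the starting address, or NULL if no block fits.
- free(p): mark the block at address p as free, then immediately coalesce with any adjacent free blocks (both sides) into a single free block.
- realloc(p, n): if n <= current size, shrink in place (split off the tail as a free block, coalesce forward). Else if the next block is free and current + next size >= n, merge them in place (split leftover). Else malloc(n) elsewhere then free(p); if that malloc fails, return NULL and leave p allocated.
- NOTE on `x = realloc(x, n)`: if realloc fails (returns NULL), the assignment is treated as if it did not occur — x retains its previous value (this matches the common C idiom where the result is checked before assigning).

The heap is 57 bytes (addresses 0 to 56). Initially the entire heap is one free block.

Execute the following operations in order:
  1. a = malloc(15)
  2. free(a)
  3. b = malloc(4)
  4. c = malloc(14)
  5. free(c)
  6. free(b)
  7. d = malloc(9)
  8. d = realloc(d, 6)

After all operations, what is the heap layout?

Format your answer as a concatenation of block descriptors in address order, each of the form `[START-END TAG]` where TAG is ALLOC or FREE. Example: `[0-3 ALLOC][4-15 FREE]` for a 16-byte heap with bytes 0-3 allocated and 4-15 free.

Answer: [0-5 ALLOC][6-56 FREE]

Derivation:
Op 1: a = malloc(15) -> a = 0; heap: [0-14 ALLOC][15-56 FREE]
Op 2: free(a) -> (freed a); heap: [0-56 FREE]
Op 3: b = malloc(4) -> b = 0; heap: [0-3 ALLOC][4-56 FREE]
Op 4: c = malloc(14) -> c = 4; heap: [0-3 ALLOC][4-17 ALLOC][18-56 FREE]
Op 5: free(c) -> (freed c); heap: [0-3 ALLOC][4-56 FREE]
Op 6: free(b) -> (freed b); heap: [0-56 FREE]
Op 7: d = malloc(9) -> d = 0; heap: [0-8 ALLOC][9-56 FREE]
Op 8: d = realloc(d, 6) -> d = 0; heap: [0-5 ALLOC][6-56 FREE]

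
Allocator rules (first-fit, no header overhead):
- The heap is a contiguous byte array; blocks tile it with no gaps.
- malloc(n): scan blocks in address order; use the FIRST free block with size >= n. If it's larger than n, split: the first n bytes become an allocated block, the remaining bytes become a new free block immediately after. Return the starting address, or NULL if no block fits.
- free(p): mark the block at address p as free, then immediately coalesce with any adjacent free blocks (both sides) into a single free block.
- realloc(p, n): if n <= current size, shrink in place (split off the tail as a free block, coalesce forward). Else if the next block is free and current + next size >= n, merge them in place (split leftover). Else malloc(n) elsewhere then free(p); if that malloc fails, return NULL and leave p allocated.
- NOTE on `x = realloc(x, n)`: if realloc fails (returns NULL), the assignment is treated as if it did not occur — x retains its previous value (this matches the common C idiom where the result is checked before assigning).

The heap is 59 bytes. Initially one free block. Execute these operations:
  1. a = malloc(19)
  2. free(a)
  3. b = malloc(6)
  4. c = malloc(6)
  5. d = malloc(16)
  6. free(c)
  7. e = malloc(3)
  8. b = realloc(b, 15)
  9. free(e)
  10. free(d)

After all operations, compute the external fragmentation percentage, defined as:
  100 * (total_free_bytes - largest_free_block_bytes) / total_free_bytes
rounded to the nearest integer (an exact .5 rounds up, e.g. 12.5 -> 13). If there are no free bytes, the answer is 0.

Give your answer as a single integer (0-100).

Op 1: a = malloc(19) -> a = 0; heap: [0-18 ALLOC][19-58 FREE]
Op 2: free(a) -> (freed a); heap: [0-58 FREE]
Op 3: b = malloc(6) -> b = 0; heap: [0-5 ALLOC][6-58 FREE]
Op 4: c = malloc(6) -> c = 6; heap: [0-5 ALLOC][6-11 ALLOC][12-58 FREE]
Op 5: d = malloc(16) -> d = 12; heap: [0-5 ALLOC][6-11 ALLOC][12-27 ALLOC][28-58 FREE]
Op 6: free(c) -> (freed c); heap: [0-5 ALLOC][6-11 FREE][12-27 ALLOC][28-58 FREE]
Op 7: e = malloc(3) -> e = 6; heap: [0-5 ALLOC][6-8 ALLOC][9-11 FREE][12-27 ALLOC][28-58 FREE]
Op 8: b = realloc(b, 15) -> b = 28; heap: [0-5 FREE][6-8 ALLOC][9-11 FREE][12-27 ALLOC][28-42 ALLOC][43-58 FREE]
Op 9: free(e) -> (freed e); heap: [0-11 FREE][12-27 ALLOC][28-42 ALLOC][43-58 FREE]
Op 10: free(d) -> (freed d); heap: [0-27 FREE][28-42 ALLOC][43-58 FREE]
Free blocks: [28 16] total_free=44 largest=28 -> 100*(44-28)/44 = 1600/44 ≈ 36.364 -> rounds to 36

Answer: 36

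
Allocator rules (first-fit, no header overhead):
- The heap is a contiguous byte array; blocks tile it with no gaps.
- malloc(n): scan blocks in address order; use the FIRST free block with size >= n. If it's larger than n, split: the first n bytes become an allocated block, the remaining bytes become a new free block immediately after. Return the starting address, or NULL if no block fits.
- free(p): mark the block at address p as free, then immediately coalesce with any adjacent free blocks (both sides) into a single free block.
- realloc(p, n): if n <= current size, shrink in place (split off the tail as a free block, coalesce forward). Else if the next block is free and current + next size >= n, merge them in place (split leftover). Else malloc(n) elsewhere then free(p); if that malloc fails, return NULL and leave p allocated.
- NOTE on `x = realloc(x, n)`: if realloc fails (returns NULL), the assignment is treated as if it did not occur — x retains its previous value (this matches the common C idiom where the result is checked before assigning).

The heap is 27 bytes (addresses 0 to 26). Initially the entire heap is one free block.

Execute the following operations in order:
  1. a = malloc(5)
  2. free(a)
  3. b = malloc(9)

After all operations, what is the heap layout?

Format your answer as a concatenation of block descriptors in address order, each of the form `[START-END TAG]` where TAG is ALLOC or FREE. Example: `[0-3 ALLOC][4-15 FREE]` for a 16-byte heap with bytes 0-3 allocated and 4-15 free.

Op 1: a = malloc(5) -> a = 0; heap: [0-4 ALLOC][5-26 FREE]
Op 2: free(a) -> (freed a); heap: [0-26 FREE]
Op 3: b = malloc(9) -> b = 0; heap: [0-8 ALLOC][9-26 FREE]

Answer: [0-8 ALLOC][9-26 FREE]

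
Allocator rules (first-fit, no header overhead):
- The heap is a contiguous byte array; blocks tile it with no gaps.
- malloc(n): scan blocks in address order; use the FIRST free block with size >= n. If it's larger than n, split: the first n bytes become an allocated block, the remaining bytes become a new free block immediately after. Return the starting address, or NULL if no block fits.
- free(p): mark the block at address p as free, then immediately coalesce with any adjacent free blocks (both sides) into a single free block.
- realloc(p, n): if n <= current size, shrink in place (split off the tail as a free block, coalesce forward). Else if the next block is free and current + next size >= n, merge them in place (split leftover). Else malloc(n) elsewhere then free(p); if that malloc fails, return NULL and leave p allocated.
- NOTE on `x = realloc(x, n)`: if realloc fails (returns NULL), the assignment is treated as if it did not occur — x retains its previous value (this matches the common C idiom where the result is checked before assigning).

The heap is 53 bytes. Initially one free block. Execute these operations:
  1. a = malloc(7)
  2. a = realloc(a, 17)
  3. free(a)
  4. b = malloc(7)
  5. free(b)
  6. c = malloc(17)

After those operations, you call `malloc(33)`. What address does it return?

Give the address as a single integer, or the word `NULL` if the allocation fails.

Op 1: a = malloc(7) -> a = 0; heap: [0-6 ALLOC][7-52 FREE]
Op 2: a = realloc(a, 17) -> a = 0; heap: [0-16 ALLOC][17-52 FREE]
Op 3: free(a) -> (freed a); heap: [0-52 FREE]
Op 4: b = malloc(7) -> b = 0; heap: [0-6 ALLOC][7-52 FREE]
Op 5: free(b) -> (freed b); heap: [0-52 FREE]
Op 6: c = malloc(17) -> c = 0; heap: [0-16 ALLOC][17-52 FREE]
malloc(33): first-fit scan over [0-16 ALLOC][17-52 FREE] -> 17

Answer: 17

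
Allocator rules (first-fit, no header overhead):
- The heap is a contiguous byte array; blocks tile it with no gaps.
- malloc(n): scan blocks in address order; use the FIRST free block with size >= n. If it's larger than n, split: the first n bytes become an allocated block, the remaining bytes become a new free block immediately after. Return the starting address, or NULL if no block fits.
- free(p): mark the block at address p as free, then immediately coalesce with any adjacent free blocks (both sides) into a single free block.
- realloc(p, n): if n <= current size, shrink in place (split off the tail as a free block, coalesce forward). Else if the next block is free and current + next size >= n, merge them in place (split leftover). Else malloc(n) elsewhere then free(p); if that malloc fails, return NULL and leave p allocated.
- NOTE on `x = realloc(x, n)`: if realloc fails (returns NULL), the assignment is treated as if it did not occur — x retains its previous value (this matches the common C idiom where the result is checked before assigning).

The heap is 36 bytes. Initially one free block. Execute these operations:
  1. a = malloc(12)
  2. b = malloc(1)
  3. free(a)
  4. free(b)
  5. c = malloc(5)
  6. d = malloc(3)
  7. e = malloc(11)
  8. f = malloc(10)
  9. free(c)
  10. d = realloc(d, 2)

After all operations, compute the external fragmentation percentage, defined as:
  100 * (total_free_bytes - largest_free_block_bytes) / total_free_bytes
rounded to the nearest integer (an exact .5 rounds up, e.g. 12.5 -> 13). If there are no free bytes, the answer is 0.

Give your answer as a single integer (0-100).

Answer: 46

Derivation:
Op 1: a = malloc(12) -> a = 0; heap: [0-11 ALLOC][12-35 FREE]
Op 2: b = malloc(1) -> b = 12; heap: [0-11 ALLOC][12-12 ALLOC][13-35 FREE]
Op 3: free(a) -> (freed a); heap: [0-11 FREE][12-12 ALLOC][13-35 FREE]
Op 4: free(b) -> (freed b); heap: [0-35 FREE]
Op 5: c = malloc(5) -> c = 0; heap: [0-4 ALLOC][5-35 FREE]
Op 6: d = malloc(3) -> d = 5; heap: [0-4 ALLOC][5-7 ALLOC][8-35 FREE]
Op 7: e = malloc(11) -> e = 8; heap: [0-4 ALLOC][5-7 ALLOC][8-18 ALLOC][19-35 FREE]
Op 8: f = malloc(10) -> f = 19; heap: [0-4 ALLOC][5-7 ALLOC][8-18 ALLOC][19-28 ALLOC][29-35 FREE]
Op 9: free(c) -> (freed c); heap: [0-4 FREE][5-7 ALLOC][8-18 ALLOC][19-28 ALLOC][29-35 FREE]
Op 10: d = realloc(d, 2) -> d = 5; heap: [0-4 FREE][5-6 ALLOC][7-7 FREE][8-18 ALLOC][19-28 ALLOC][29-35 FREE]
Free blocks: [5 1 7] total_free=13 largest=7 -> 100*(13-7)/13 = 600/13 ≈ 46.154 -> rounds to 46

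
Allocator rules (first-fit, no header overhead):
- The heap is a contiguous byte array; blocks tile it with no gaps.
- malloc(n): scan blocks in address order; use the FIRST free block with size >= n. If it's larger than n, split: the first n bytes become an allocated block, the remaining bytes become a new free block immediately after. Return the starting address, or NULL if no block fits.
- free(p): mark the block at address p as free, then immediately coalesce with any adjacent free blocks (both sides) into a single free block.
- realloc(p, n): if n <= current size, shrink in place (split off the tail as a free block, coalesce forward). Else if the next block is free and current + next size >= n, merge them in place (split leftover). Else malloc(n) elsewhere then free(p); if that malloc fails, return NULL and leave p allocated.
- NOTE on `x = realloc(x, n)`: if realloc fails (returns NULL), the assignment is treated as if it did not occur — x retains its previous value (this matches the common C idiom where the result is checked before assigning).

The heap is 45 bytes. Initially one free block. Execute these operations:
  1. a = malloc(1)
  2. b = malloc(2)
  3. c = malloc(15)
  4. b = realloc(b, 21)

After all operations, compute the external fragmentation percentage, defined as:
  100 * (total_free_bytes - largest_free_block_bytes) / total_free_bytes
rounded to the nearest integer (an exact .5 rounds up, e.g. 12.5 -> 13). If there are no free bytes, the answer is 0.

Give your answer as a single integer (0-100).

Answer: 25

Derivation:
Op 1: a = malloc(1) -> a = 0; heap: [0-0 ALLOC][1-44 FREE]
Op 2: b = malloc(2) -> b = 1; heap: [0-0 ALLOC][1-2 ALLOC][3-44 FREE]
Op 3: c = malloc(15) -> c = 3; heap: [0-0 ALLOC][1-2 ALLOC][3-17 ALLOC][18-44 FREE]
Op 4: b = realloc(b, 21) -> b = 18; heap: [0-0 ALLOC][1-2 FREE][3-17 ALLOC][18-38 ALLOC][39-44 FREE]
Free blocks: [2 6] total_free=8 largest=6 -> 100*(8-6)/8 = 200/8 = 25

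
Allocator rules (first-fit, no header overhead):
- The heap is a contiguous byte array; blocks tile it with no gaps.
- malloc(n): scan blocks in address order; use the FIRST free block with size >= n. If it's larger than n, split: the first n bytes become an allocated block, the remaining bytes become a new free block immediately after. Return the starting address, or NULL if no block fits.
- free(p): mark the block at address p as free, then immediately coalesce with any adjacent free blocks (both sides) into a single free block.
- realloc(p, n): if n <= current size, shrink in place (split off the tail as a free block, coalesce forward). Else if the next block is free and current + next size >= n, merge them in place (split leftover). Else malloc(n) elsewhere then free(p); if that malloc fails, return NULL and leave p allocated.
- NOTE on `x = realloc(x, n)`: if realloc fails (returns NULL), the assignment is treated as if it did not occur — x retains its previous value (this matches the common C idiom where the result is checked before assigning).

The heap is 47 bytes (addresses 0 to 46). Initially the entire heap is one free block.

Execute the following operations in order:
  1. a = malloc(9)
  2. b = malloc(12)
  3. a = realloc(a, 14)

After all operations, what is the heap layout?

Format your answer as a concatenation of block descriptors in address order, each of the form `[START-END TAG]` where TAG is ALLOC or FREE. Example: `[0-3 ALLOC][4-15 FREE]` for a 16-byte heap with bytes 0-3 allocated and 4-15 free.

Answer: [0-8 FREE][9-20 ALLOC][21-34 ALLOC][35-46 FREE]

Derivation:
Op 1: a = malloc(9) -> a = 0; heap: [0-8 ALLOC][9-46 FREE]
Op 2: b = malloc(12) -> b = 9; heap: [0-8 ALLOC][9-20 ALLOC][21-46 FREE]
Op 3: a = realloc(a, 14) -> a = 21; heap: [0-8 FREE][9-20 ALLOC][21-34 ALLOC][35-46 FREE]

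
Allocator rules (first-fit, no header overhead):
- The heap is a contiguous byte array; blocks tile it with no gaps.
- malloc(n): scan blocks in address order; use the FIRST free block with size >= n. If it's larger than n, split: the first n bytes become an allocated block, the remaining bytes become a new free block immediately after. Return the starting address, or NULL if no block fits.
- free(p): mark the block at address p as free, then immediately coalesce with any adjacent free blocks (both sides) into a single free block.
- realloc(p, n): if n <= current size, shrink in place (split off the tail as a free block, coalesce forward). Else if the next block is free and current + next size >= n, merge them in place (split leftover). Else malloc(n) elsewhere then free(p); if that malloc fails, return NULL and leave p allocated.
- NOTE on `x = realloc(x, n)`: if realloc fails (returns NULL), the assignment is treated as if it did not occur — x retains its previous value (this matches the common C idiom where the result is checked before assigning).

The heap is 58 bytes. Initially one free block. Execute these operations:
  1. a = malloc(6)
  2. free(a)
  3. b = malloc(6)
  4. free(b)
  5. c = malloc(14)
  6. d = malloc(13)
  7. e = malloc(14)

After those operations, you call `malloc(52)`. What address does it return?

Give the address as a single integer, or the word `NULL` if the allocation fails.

Answer: NULL

Derivation:
Op 1: a = malloc(6) -> a = 0; heap: [0-5 ALLOC][6-57 FREE]
Op 2: free(a) -> (freed a); heap: [0-57 FREE]
Op 3: b = malloc(6) -> b = 0; heap: [0-5 ALLOC][6-57 FREE]
Op 4: free(b) -> (freed b); heap: [0-57 FREE]
Op 5: c = malloc(14) -> c = 0; heap: [0-13 ALLOC][14-57 FREE]
Op 6: d = malloc(13) -> d = 14; heap: [0-13 ALLOC][14-26 ALLOC][27-57 FREE]
Op 7: e = malloc(14) -> e = 27; heap: [0-13 ALLOC][14-26 ALLOC][27-40 ALLOC][41-57 FREE]
malloc(52): first-fit scan over [0-13 ALLOC][14-26 ALLOC][27-40 ALLOC][41-57 FREE] -> NULL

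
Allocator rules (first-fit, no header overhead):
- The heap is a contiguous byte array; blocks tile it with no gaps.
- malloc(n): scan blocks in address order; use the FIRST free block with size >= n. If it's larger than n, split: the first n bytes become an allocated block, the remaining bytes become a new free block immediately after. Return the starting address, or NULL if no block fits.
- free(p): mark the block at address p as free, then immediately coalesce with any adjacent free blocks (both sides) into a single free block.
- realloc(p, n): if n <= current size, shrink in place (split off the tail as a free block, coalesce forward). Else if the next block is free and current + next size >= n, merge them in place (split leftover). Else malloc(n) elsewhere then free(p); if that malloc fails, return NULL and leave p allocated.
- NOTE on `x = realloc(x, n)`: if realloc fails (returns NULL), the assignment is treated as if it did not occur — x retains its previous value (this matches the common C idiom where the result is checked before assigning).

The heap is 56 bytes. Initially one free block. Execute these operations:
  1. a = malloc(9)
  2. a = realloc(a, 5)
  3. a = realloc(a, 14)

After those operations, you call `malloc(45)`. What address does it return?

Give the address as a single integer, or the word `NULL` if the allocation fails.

Op 1: a = malloc(9) -> a = 0; heap: [0-8 ALLOC][9-55 FREE]
Op 2: a = realloc(a, 5) -> a = 0; heap: [0-4 ALLOC][5-55 FREE]
Op 3: a = realloc(a, 14) -> a = 0; heap: [0-13 ALLOC][14-55 FREE]
malloc(45): first-fit scan over [0-13 ALLOC][14-55 FREE] -> NULL

Answer: NULL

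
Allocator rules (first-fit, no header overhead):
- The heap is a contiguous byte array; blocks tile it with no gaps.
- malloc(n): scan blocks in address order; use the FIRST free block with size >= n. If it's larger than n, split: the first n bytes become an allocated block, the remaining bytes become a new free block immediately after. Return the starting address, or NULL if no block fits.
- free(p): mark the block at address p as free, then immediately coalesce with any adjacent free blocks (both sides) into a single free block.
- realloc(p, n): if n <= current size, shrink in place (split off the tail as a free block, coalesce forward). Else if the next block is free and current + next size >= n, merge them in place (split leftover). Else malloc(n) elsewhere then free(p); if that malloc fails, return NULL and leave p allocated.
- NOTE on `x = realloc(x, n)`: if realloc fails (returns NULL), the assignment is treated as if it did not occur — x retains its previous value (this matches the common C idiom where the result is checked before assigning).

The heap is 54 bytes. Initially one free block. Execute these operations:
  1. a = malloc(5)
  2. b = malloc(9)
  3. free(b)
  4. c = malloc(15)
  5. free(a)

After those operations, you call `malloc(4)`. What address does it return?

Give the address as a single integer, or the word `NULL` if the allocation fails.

Op 1: a = malloc(5) -> a = 0; heap: [0-4 ALLOC][5-53 FREE]
Op 2: b = malloc(9) -> b = 5; heap: [0-4 ALLOC][5-13 ALLOC][14-53 FREE]
Op 3: free(b) -> (freed b); heap: [0-4 ALLOC][5-53 FREE]
Op 4: c = malloc(15) -> c = 5; heap: [0-4 ALLOC][5-19 ALLOC][20-53 FREE]
Op 5: free(a) -> (freed a); heap: [0-4 FREE][5-19 ALLOC][20-53 FREE]
malloc(4): first-fit scan over [0-4 FREE][5-19 ALLOC][20-53 FREE] -> 0

Answer: 0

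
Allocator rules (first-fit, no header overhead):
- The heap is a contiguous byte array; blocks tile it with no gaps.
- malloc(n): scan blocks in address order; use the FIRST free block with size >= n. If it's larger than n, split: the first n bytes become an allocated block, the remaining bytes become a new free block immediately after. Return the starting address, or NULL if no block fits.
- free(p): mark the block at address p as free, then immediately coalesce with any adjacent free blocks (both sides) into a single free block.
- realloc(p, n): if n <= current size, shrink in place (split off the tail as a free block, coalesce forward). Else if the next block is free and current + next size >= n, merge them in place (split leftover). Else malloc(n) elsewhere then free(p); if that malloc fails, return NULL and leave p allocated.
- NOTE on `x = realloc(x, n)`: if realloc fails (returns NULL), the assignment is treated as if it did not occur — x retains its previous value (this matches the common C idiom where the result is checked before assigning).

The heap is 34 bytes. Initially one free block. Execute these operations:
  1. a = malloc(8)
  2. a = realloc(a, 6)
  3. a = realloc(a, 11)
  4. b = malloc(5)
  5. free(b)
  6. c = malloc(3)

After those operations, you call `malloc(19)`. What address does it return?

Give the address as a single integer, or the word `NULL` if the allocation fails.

Answer: 14

Derivation:
Op 1: a = malloc(8) -> a = 0; heap: [0-7 ALLOC][8-33 FREE]
Op 2: a = realloc(a, 6) -> a = 0; heap: [0-5 ALLOC][6-33 FREE]
Op 3: a = realloc(a, 11) -> a = 0; heap: [0-10 ALLOC][11-33 FREE]
Op 4: b = malloc(5) -> b = 11; heap: [0-10 ALLOC][11-15 ALLOC][16-33 FREE]
Op 5: free(b) -> (freed b); heap: [0-10 ALLOC][11-33 FREE]
Op 6: c = malloc(3) -> c = 11; heap: [0-10 ALLOC][11-13 ALLOC][14-33 FREE]
malloc(19): first-fit scan over [0-10 ALLOC][11-13 ALLOC][14-33 FREE] -> 14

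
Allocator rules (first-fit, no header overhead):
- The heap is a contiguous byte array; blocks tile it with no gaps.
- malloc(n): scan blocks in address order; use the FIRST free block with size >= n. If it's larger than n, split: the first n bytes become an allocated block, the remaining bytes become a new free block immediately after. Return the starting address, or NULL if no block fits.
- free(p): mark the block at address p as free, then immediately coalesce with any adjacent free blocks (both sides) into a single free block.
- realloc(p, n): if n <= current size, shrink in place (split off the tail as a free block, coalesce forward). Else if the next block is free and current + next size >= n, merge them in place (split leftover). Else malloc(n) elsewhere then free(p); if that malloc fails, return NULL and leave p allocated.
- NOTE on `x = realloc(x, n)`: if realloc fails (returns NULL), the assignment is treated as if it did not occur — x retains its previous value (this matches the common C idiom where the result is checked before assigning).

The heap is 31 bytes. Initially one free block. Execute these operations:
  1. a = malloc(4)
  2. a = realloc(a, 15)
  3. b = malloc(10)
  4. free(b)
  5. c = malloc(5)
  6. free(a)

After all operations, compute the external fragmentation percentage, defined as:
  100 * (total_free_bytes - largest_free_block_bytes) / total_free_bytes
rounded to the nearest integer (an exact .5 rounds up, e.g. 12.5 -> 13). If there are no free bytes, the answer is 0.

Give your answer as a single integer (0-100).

Op 1: a = malloc(4) -> a = 0; heap: [0-3 ALLOC][4-30 FREE]
Op 2: a = realloc(a, 15) -> a = 0; heap: [0-14 ALLOC][15-30 FREE]
Op 3: b = malloc(10) -> b = 15; heap: [0-14 ALLOC][15-24 ALLOC][25-30 FREE]
Op 4: free(b) -> (freed b); heap: [0-14 ALLOC][15-30 FREE]
Op 5: c = malloc(5) -> c = 15; heap: [0-14 ALLOC][15-19 ALLOC][20-30 FREE]
Op 6: free(a) -> (freed a); heap: [0-14 FREE][15-19 ALLOC][20-30 FREE]
Free blocks: [15 11] total_free=26 largest=15 -> 100*(26-15)/26 = 1100/26 ≈ 42.308 -> rounds to 42

Answer: 42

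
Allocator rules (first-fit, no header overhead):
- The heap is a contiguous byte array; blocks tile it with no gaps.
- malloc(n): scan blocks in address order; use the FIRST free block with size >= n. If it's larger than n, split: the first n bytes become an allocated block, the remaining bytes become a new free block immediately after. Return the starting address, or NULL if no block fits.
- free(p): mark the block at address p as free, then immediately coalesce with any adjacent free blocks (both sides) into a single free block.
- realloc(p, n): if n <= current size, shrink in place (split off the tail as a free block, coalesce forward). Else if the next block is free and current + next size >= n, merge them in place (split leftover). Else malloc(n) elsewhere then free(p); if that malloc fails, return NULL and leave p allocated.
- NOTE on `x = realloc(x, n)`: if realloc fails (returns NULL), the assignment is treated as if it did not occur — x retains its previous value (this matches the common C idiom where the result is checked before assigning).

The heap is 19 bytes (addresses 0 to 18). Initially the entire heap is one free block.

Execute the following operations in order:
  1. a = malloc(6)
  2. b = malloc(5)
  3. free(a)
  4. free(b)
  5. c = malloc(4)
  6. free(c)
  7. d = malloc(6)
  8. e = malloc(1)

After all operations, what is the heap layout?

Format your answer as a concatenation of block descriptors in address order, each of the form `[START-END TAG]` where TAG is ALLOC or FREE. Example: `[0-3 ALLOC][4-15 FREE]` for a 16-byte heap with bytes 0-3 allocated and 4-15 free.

Answer: [0-5 ALLOC][6-6 ALLOC][7-18 FREE]

Derivation:
Op 1: a = malloc(6) -> a = 0; heap: [0-5 ALLOC][6-18 FREE]
Op 2: b = malloc(5) -> b = 6; heap: [0-5 ALLOC][6-10 ALLOC][11-18 FREE]
Op 3: free(a) -> (freed a); heap: [0-5 FREE][6-10 ALLOC][11-18 FREE]
Op 4: free(b) -> (freed b); heap: [0-18 FREE]
Op 5: c = malloc(4) -> c = 0; heap: [0-3 ALLOC][4-18 FREE]
Op 6: free(c) -> (freed c); heap: [0-18 FREE]
Op 7: d = malloc(6) -> d = 0; heap: [0-5 ALLOC][6-18 FREE]
Op 8: e = malloc(1) -> e = 6; heap: [0-5 ALLOC][6-6 ALLOC][7-18 FREE]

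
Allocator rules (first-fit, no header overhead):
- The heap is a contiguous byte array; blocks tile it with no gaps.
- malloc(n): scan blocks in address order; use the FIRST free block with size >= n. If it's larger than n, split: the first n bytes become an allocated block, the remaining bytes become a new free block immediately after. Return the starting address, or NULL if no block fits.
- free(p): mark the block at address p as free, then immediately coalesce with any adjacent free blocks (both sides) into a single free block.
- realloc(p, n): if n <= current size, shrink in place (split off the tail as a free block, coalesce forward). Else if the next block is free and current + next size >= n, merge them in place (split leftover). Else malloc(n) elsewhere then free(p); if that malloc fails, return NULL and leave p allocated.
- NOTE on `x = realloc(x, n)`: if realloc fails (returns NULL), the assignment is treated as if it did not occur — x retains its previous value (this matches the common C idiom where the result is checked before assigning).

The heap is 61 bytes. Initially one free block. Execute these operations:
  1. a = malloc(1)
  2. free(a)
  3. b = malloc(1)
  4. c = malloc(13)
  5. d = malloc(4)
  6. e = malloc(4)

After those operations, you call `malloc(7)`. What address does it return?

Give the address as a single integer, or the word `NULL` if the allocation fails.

Answer: 22

Derivation:
Op 1: a = malloc(1) -> a = 0; heap: [0-0 ALLOC][1-60 FREE]
Op 2: free(a) -> (freed a); heap: [0-60 FREE]
Op 3: b = malloc(1) -> b = 0; heap: [0-0 ALLOC][1-60 FREE]
Op 4: c = malloc(13) -> c = 1; heap: [0-0 ALLOC][1-13 ALLOC][14-60 FREE]
Op 5: d = malloc(4) -> d = 14; heap: [0-0 ALLOC][1-13 ALLOC][14-17 ALLOC][18-60 FREE]
Op 6: e = malloc(4) -> e = 18; heap: [0-0 ALLOC][1-13 ALLOC][14-17 ALLOC][18-21 ALLOC][22-60 FREE]
malloc(7): first-fit scan over [0-0 ALLOC][1-13 ALLOC][14-17 ALLOC][18-21 ALLOC][22-60 FREE] -> 22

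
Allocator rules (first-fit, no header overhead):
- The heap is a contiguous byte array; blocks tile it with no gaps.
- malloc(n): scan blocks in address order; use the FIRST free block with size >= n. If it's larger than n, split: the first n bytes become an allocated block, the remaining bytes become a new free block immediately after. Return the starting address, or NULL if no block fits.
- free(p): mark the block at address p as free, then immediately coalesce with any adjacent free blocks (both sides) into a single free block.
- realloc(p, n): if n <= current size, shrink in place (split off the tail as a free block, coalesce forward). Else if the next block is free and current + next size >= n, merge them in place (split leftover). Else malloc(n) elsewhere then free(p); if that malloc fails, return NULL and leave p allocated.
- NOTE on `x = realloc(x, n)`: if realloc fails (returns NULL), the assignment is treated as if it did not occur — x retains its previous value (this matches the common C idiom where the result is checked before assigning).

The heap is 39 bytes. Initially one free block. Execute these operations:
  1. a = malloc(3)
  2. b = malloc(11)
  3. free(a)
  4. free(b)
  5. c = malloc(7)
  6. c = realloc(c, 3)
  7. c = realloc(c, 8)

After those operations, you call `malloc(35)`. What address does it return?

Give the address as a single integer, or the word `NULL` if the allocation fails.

Op 1: a = malloc(3) -> a = 0; heap: [0-2 ALLOC][3-38 FREE]
Op 2: b = malloc(11) -> b = 3; heap: [0-2 ALLOC][3-13 ALLOC][14-38 FREE]
Op 3: free(a) -> (freed a); heap: [0-2 FREE][3-13 ALLOC][14-38 FREE]
Op 4: free(b) -> (freed b); heap: [0-38 FREE]
Op 5: c = malloc(7) -> c = 0; heap: [0-6 ALLOC][7-38 FREE]
Op 6: c = realloc(c, 3) -> c = 0; heap: [0-2 ALLOC][3-38 FREE]
Op 7: c = realloc(c, 8) -> c = 0; heap: [0-7 ALLOC][8-38 FREE]
malloc(35): first-fit scan over [0-7 ALLOC][8-38 FREE] -> NULL

Answer: NULL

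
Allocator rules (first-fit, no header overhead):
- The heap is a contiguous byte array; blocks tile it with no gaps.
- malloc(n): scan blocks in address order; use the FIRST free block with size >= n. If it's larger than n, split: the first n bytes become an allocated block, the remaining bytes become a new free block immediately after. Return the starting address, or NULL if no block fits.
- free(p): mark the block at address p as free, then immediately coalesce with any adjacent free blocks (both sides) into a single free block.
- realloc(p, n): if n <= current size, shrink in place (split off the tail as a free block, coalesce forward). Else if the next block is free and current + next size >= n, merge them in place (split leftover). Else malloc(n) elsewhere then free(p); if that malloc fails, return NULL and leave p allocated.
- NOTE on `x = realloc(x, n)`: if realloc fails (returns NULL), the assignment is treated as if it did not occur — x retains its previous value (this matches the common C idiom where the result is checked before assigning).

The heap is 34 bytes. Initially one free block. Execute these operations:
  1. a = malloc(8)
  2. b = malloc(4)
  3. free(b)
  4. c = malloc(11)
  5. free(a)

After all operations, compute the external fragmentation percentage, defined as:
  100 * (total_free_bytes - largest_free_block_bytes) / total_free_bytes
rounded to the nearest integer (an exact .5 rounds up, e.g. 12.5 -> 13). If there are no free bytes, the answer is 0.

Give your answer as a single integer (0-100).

Answer: 35

Derivation:
Op 1: a = malloc(8) -> a = 0; heap: [0-7 ALLOC][8-33 FREE]
Op 2: b = malloc(4) -> b = 8; heap: [0-7 ALLOC][8-11 ALLOC][12-33 FREE]
Op 3: free(b) -> (freed b); heap: [0-7 ALLOC][8-33 FREE]
Op 4: c = malloc(11) -> c = 8; heap: [0-7 ALLOC][8-18 ALLOC][19-33 FREE]
Op 5: free(a) -> (freed a); heap: [0-7 FREE][8-18 ALLOC][19-33 FREE]
Free blocks: [8 15] total_free=23 largest=15 -> 100*(23-15)/23 = 800/23 ≈ 34.783 -> rounds to 35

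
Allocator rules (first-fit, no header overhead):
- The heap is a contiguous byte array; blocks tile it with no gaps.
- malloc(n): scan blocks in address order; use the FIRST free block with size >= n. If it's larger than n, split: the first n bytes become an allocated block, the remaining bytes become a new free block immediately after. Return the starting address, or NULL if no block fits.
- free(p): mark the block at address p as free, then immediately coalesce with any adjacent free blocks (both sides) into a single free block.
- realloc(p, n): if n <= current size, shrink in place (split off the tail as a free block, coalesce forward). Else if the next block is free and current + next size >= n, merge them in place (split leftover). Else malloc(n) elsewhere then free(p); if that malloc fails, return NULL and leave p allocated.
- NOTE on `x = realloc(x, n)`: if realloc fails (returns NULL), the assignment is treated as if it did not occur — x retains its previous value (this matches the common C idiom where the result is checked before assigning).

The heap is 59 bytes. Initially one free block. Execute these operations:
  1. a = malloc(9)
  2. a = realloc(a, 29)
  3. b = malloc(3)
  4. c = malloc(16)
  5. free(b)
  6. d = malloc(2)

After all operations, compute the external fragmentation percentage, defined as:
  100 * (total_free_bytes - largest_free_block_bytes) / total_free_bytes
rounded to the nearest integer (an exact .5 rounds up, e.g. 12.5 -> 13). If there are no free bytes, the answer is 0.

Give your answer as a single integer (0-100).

Answer: 8

Derivation:
Op 1: a = malloc(9) -> a = 0; heap: [0-8 ALLOC][9-58 FREE]
Op 2: a = realloc(a, 29) -> a = 0; heap: [0-28 ALLOC][29-58 FREE]
Op 3: b = malloc(3) -> b = 29; heap: [0-28 ALLOC][29-31 ALLOC][32-58 FREE]
Op 4: c = malloc(16) -> c = 32; heap: [0-28 ALLOC][29-31 ALLOC][32-47 ALLOC][48-58 FREE]
Op 5: free(b) -> (freed b); heap: [0-28 ALLOC][29-31 FREE][32-47 ALLOC][48-58 FREE]
Op 6: d = malloc(2) -> d = 29; heap: [0-28 ALLOC][29-30 ALLOC][31-31 FREE][32-47 ALLOC][48-58 FREE]
Free blocks: [1 11] total_free=12 largest=11 -> 100*(12-11)/12 = 100/12 ≈ 8.333 -> rounds to 8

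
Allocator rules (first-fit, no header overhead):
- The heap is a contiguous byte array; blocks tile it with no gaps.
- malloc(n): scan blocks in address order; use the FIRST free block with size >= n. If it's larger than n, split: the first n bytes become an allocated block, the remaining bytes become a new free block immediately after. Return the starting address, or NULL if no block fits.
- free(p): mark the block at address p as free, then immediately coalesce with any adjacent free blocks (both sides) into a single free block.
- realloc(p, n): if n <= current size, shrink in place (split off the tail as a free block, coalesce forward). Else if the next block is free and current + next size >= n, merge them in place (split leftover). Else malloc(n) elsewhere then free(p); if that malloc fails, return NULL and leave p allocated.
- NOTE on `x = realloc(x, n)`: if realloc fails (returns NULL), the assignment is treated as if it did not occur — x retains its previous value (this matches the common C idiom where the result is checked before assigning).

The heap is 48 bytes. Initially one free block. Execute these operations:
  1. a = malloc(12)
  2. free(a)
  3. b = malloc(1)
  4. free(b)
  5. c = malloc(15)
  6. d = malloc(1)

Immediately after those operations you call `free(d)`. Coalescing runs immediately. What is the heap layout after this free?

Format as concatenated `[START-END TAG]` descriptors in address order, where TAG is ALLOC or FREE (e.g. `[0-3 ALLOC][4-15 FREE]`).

Op 1: a = malloc(12) -> a = 0; heap: [0-11 ALLOC][12-47 FREE]
Op 2: free(a) -> (freed a); heap: [0-47 FREE]
Op 3: b = malloc(1) -> b = 0; heap: [0-0 ALLOC][1-47 FREE]
Op 4: free(b) -> (freed b); heap: [0-47 FREE]
Op 5: c = malloc(15) -> c = 0; heap: [0-14 ALLOC][15-47 FREE]
Op 6: d = malloc(1) -> d = 15; heap: [0-14 ALLOC][15-15 ALLOC][16-47 FREE]
free(d): d = 15 -> block [15-15 ALLOC]; mark free, coalesce with adjacent free neighbors -> [0-14 ALLOC][15-47 FREE]

Answer: [0-14 ALLOC][15-47 FREE]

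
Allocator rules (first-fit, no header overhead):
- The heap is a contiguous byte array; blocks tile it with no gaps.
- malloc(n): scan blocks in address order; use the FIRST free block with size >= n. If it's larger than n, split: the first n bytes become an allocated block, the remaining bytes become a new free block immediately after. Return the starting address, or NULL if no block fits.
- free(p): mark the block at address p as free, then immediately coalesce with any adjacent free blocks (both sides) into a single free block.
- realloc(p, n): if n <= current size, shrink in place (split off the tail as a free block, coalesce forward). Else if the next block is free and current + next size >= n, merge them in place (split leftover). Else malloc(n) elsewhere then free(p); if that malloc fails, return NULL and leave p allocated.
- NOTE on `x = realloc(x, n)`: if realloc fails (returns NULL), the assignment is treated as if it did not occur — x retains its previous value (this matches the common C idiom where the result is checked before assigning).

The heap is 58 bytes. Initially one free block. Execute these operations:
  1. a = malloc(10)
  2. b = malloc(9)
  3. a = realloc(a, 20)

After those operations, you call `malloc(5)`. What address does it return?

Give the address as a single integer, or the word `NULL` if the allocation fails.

Op 1: a = malloc(10) -> a = 0; heap: [0-9 ALLOC][10-57 FREE]
Op 2: b = malloc(9) -> b = 10; heap: [0-9 ALLOC][10-18 ALLOC][19-57 FREE]
Op 3: a = realloc(a, 20) -> a = 19; heap: [0-9 FREE][10-18 ALLOC][19-38 ALLOC][39-57 FREE]
malloc(5): first-fit scan over [0-9 FREE][10-18 ALLOC][19-38 ALLOC][39-57 FREE] -> 0

Answer: 0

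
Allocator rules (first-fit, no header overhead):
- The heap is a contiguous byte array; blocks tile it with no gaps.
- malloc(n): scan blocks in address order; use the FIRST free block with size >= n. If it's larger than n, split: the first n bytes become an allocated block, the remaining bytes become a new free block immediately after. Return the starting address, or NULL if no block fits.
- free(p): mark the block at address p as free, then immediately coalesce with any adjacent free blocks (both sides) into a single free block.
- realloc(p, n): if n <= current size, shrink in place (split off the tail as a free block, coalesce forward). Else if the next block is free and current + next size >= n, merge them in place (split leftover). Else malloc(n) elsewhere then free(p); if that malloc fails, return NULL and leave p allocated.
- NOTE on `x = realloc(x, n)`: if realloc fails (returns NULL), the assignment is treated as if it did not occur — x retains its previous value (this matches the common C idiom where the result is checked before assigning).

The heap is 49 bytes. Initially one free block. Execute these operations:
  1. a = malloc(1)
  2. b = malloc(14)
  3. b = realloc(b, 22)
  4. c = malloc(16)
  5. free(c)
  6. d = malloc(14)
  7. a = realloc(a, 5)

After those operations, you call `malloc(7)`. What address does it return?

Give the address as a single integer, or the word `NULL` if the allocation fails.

Op 1: a = malloc(1) -> a = 0; heap: [0-0 ALLOC][1-48 FREE]
Op 2: b = malloc(14) -> b = 1; heap: [0-0 ALLOC][1-14 ALLOC][15-48 FREE]
Op 3: b = realloc(b, 22) -> b = 1; heap: [0-0 ALLOC][1-22 ALLOC][23-48 FREE]
Op 4: c = malloc(16) -> c = 23; heap: [0-0 ALLOC][1-22 ALLOC][23-38 ALLOC][39-48 FREE]
Op 5: free(c) -> (freed c); heap: [0-0 ALLOC][1-22 ALLOC][23-48 FREE]
Op 6: d = malloc(14) -> d = 23; heap: [0-0 ALLOC][1-22 ALLOC][23-36 ALLOC][37-48 FREE]
Op 7: a = realloc(a, 5) -> a = 37; heap: [0-0 FREE][1-22 ALLOC][23-36 ALLOC][37-41 ALLOC][42-48 FREE]
malloc(7): first-fit scan over [0-0 FREE][1-22 ALLOC][23-36 ALLOC][37-41 ALLOC][42-48 FREE] -> 42

Answer: 42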